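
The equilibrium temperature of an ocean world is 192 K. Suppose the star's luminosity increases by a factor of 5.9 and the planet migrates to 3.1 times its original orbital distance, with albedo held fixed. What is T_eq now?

T_eq ≈ 170 K

T_eq ∝ L^(1/4) · d^(−1/2).
T′ = 192 × 5.9^(1/4) / 3.1^(1/2) = 170 K.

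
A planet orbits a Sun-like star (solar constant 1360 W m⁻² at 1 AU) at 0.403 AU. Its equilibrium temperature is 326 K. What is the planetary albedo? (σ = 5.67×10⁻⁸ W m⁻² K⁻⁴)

A ≈ 0.69

Flux at 0.403 AU: S = 1360/0.403² = 8370 W m⁻².
From T_eq⁴ = S(1−A)/(4σ): 1−A = 4σT_eq⁴/S.
1−A = 4 × 5.67×10⁻⁸ × (326)⁴ / 8370 = 0.306.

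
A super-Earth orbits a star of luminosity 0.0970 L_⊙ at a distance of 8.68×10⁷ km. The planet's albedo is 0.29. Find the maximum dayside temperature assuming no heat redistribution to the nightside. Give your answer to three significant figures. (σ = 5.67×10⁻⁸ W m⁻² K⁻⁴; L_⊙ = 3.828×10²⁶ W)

T_ss ≈ 265 K

d = 8.68×10⁷ km = 8.68×10¹⁰ m.
L = 0.0970 × 3.828×10²⁶ = 3.71×10²⁵ W.
Flux: S = L/(4πd²) = 3.71×10²⁵/(4π×(8.68×10¹⁰)²) = 392 W m⁻².
With no redistribution each surface element balances locally: S(1−A) = σT⁴.
T = [392 × 0.71 / 5.67×10⁻⁸]^(1/4) = (4.91×10⁹)^(1/4) = 265 K.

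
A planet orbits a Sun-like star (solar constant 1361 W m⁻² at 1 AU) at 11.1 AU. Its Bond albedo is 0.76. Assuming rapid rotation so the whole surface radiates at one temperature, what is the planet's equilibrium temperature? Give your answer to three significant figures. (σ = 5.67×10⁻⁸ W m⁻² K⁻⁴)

Flux at 11.1 AU: S = 1361/11.1² = 11.0 W m⁻².
Energy balance: absorbed = emitted ⇒ πR²·S(1−A) = 4πR²·σT_eq⁴, so T_eq⁴ = S(1−A)/(4σ).
T_eq = [11.0 × 0.24 / (4 × 5.67×10⁻⁸)]^(1/4) = (1.17×10⁷)^(1/4) = 58.5 K.

T_eq ≈ 58.5 K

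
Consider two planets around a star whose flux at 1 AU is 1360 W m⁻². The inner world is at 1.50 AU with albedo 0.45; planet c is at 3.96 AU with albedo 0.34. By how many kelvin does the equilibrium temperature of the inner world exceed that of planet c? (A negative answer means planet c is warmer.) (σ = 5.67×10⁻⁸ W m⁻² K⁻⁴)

ΔT ≈ 69.6 K

T_eq = [S₀(1−A)/(4σd²)]^(1/4), so T ∝ (1−A)^(1/4) / √d.
T₁ = [1360×0.55/(4×5.67×10⁻⁸×1.50²)]^(1/4) = 195.67 K.
T₂ = [1360×0.66/(4×5.67×10⁻⁸×3.96²)]^(1/4) = 126.04 K.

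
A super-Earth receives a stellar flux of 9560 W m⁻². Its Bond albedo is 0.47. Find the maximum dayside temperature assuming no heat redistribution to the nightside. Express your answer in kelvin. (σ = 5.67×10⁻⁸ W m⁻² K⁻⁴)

With no redistribution each surface element balances locally: S(1−A) = σT⁴.
T = [9560 × 0.53 / 5.67×10⁻⁸]^(1/4) = (8.94×10¹⁰)^(1/4) = 547 K.

T_ss ≈ 547 K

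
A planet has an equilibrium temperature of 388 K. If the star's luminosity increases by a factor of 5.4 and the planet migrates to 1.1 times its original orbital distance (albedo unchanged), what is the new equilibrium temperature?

T_eq ∝ L^(1/4) · d^(−1/2).
T′ = 388 × 5.4^(1/4) / 1.1^(1/2) = 564 K.

T_eq ≈ 564 K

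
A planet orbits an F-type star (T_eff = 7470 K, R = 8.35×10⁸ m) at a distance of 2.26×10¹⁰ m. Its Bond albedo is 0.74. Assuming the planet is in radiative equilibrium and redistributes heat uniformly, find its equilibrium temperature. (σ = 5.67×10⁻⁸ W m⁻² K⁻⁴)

T_eq ≈ 725 K

L = 4πR_⋆²σT_⋆⁴ = 4π(8.35×10⁸)² × 5.67×10⁻⁸ × (7470)⁴ = 1.55×10²⁷ W.
S = L/(4πd²) = 2.41×10⁵ W m⁻².
Energy balance: absorbed = emitted ⇒ πR²·S(1−A) = 4πR²·σT_eq⁴, so T_eq⁴ = S(1−A)/(4σ).
T_eq = [2.41×10⁵ × 0.26 / (4 × 5.67×10⁻⁸)]^(1/4) = (2.76×10¹¹)^(1/4) = 725 K.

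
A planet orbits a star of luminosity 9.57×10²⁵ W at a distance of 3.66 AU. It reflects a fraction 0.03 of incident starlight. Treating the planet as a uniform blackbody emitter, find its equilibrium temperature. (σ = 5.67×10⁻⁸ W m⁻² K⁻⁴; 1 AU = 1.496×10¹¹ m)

T_eq ≈ 102 K

d = 3.66 AU = 5.48×10¹¹ m.
Flux: S = L/(4πd²) = 9.57×10²⁵/(4π×(5.48×10¹¹)²) = 25.4 W m⁻².
Energy balance: absorbed = emitted ⇒ πR²·S(1−A) = 4πR²·σT_eq⁴, so T_eq⁴ = S(1−A)/(4σ).
T_eq = [25.4 × 0.97 / (4 × 5.67×10⁻⁸)]^(1/4) = (1.09×10⁸)^(1/4) = 102 K.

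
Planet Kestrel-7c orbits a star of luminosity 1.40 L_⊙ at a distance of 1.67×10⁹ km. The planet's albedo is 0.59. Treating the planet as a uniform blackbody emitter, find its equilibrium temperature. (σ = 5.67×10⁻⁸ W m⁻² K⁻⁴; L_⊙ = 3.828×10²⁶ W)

T_eq ≈ 72.5 K

d = 1.67×10⁹ km = 1.67×10¹² m.
L = 1.40 × 3.828×10²⁶ = 5.36×10²⁶ W.
Flux: S = L/(4πd²) = 5.36×10²⁶/(4π×(1.67×10¹²)²) = 15.3 W m⁻².
Energy balance: absorbed = emitted ⇒ πR²·S(1−A) = 4πR²·σT_eq⁴, so T_eq⁴ = S(1−A)/(4σ).
T_eq = [15.3 × 0.41 / (4 × 5.67×10⁻⁸)]^(1/4) = (2.76×10⁷)^(1/4) = 72.5 K.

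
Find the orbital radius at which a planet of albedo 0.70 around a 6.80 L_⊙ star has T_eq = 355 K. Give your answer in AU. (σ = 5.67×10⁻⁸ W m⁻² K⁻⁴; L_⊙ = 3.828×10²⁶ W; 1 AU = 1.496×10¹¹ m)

L = 6.80 × 3.828×10²⁶ = 2.60×10²⁷ W.
From T_eq⁴ = L(1−A)/(16πσd²): d = √[L(1−A)/(16πσT_eq⁴)].
d = √[2.60×10²⁷ × 0.30 / (16π × 5.67×10⁻⁸ × (355)⁴)] = 1.31×10¹¹ m = 0.878 AU.

d ≈ 0.878 AU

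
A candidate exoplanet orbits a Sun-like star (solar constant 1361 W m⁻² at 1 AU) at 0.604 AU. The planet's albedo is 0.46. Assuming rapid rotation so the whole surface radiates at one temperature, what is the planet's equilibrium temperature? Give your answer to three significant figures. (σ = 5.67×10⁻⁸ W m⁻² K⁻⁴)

Flux at 0.604 AU: S = 1361/0.604² = 3730 W m⁻².
Energy balance: absorbed = emitted ⇒ πR²·S(1−A) = 4πR²·σT_eq⁴, so T_eq⁴ = S(1−A)/(4σ).
T_eq = [3730 × 0.54 / (4 × 5.67×10⁻⁸)]^(1/4) = (8.88×10⁹)^(1/4) = 307 K.

T_eq ≈ 307 K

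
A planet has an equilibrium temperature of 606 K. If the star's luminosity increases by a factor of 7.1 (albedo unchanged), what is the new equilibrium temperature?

T_eq ∝ L^(1/4) · d^(−1/2).
T′ = 606 × 7.1^(1/4) = 989 K.

T_eq ≈ 989 K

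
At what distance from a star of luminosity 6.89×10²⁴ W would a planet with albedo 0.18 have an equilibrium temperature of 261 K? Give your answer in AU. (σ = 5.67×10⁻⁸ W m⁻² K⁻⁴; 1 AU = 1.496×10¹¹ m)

d ≈ 0.138 AU

From T_eq⁴ = L(1−A)/(16πσd²): d = √[L(1−A)/(16πσT_eq⁴)].
d = √[6.89×10²⁴ × 0.82 / (16π × 5.67×10⁻⁸ × (261)⁴)] = 2.07×10¹⁰ m = 0.138 AU.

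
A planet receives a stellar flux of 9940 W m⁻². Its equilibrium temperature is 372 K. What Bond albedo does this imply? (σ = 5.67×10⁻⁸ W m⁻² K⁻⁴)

A ≈ 0.56

From T_eq⁴ = S(1−A)/(4σ): 1−A = 4σT_eq⁴/S.
1−A = 4 × 5.67×10⁻⁸ × (372)⁴ / 9940 = 0.437.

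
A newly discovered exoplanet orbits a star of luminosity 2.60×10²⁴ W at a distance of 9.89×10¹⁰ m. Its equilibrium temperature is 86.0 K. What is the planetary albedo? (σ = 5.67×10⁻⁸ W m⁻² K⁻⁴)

A ≈ 0.41

Flux: S = L/(4πd²) = 2.60×10²⁴/(4π×(9.89×10¹⁰)²) = 21.2 W m⁻².
From T_eq⁴ = S(1−A)/(4σ): 1−A = 4σT_eq⁴/S.
1−A = 4 × 5.67×10⁻⁸ × (86.0)⁴ / 21.2 = 0.586.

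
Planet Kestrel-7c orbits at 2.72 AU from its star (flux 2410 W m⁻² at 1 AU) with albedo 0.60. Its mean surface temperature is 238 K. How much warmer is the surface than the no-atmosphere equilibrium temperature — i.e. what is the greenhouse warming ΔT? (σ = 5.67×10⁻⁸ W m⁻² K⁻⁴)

S = 2410/2.72² = 325.7 W m⁻².
T_eq = [S(1−A)/(4σ)]^(1/4) = [325.7×0.40/(4×5.67×10⁻⁸)]^(1/4) = 154.8 K.
ΔT = T_surf − T_eq = 238 − 154.8.

ΔT ≈ 83.2 K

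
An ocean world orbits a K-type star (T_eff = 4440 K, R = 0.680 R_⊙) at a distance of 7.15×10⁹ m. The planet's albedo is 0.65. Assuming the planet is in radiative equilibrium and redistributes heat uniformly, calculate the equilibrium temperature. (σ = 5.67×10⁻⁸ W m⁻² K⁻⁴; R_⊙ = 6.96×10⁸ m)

R_⋆ = 0.680 × 6.96×10⁸ = 4.73×10⁸ m.
L = 4πR_⋆²σT_⋆⁴ = 4π(4.73×10⁸)² × 5.67×10⁻⁸ × (4440)⁴ = 6.20×10²⁵ W.
S = L/(4πd²) = 9.65×10⁴ W m⁻².
Energy balance: absorbed = emitted ⇒ πR²·S(1−A) = 4πR²·σT_eq⁴, so T_eq⁴ = S(1−A)/(4σ).
T_eq = [9.65×10⁴ × 0.35 / (4 × 5.67×10⁻⁸)]^(1/4) = (1.49×10¹¹)^(1/4) = 621 K.

T_eq ≈ 621 K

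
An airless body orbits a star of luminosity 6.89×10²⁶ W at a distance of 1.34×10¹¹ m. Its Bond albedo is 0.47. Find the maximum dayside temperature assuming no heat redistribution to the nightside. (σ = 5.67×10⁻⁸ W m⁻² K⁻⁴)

T_ss ≈ 411 K

Flux: S = L/(4πd²) = 6.89×10²⁶/(4π×(1.34×10¹¹)²) = 3050 W m⁻².
With no redistribution each surface element balances locally: S(1−A) = σT⁴.
T = [3050 × 0.53 / 5.67×10⁻⁸]^(1/4) = (2.85×10¹⁰)^(1/4) = 411 K.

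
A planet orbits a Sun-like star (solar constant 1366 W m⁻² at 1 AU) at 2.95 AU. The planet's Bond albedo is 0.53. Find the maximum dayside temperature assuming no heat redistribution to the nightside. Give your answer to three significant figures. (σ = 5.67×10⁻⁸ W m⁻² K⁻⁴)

T_ss ≈ 190 K

Flux at 2.95 AU: S = 1366/2.95² = 157 W m⁻².
With no redistribution each surface element balances locally: S(1−A) = σT⁴.
T = [157 × 0.47 / 5.67×10⁻⁸]^(1/4) = (1.30×10⁹)^(1/4) = 190 K.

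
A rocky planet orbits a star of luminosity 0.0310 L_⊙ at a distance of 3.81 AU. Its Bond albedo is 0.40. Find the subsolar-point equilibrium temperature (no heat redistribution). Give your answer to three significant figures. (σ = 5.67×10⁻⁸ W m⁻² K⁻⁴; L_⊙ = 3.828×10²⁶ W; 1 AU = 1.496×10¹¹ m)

d = 3.81 AU = 5.70×10¹¹ m.
L = 0.0310 × 3.828×10²⁶ = 1.19×10²⁵ W.
Flux: S = L/(4πd²) = 1.19×10²⁵/(4π×(5.70×10¹¹)²) = 2.91 W m⁻².
At the subsolar point the surface absorbs S(1−A) and emits σT⁴ per unit area — no factor of 4, since only the local patch is in balance.
T = [2.91 × 0.60 / 5.67×10⁻⁸]^(1/4) = (3.08×10⁷)^(1/4) = 74.5 K.

T_ss ≈ 74.5 K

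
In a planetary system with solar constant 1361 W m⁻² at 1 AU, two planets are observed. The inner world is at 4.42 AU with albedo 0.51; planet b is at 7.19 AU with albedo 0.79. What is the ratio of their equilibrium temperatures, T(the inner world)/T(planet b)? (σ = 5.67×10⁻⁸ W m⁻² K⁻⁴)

T₁/T₂ ≈ 1.576

T_eq = [S₀(1−A)/(4σd²)]^(1/4), so T ∝ (1−A)^(1/4) / √d.
T₁ = [1361×0.49/(4×5.67×10⁻⁸×4.42²)]^(1/4) = 110.76 K.
T₂ = [1361×0.21/(4×5.67×10⁻⁸×7.19²)]^(1/4) = 70.27 K.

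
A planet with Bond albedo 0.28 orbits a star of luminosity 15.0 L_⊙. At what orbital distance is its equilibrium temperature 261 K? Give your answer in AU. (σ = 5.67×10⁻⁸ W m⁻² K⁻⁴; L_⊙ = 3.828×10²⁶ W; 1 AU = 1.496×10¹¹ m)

d ≈ 3.74 AU

L = 15.0 × 3.828×10²⁶ = 5.74×10²⁷ W.
From T_eq⁴ = L(1−A)/(16πσd²): d = √[L(1−A)/(16πσT_eq⁴)].
d = √[5.74×10²⁷ × 0.72 / (16π × 5.67×10⁻⁸ × (261)⁴)] = 5.59×10¹¹ m = 3.74 AU.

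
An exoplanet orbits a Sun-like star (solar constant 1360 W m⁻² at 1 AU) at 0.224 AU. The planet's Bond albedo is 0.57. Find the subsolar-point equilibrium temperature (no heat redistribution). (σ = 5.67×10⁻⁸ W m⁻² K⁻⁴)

T_ss ≈ 673 K

Flux at 0.224 AU: S = 1360/0.224² = 2.71×10⁴ W m⁻².
At the subsolar point the surface absorbs S(1−A) and emits σT⁴ per unit area — no factor of 4, since only the local patch is in balance.
T = [2.71×10⁴ × 0.43 / 5.67×10⁻⁸]^(1/4) = (2.06×10¹¹)^(1/4) = 673 K.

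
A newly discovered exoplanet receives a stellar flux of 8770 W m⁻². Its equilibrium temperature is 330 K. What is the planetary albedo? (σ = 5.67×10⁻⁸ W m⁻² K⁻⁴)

A ≈ 0.69

From T_eq⁴ = S(1−A)/(4σ): 1−A = 4σT_eq⁴/S.
1−A = 4 × 5.67×10⁻⁸ × (330)⁴ / 8770 = 0.307.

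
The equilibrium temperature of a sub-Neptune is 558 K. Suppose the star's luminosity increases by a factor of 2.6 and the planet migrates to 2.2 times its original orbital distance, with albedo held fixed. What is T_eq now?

T_eq ≈ 478 K

T_eq ∝ L^(1/4) · d^(−1/2).
T′ = 558 × 2.6^(1/4) / 2.2^(1/2) = 478 K.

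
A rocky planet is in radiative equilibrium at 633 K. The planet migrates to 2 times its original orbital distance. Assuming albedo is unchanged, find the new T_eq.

T_eq ∝ L^(1/4) · d^(−1/2).
T′ = 633 / 2^(1/2) = 448 K.

T_eq ≈ 448 K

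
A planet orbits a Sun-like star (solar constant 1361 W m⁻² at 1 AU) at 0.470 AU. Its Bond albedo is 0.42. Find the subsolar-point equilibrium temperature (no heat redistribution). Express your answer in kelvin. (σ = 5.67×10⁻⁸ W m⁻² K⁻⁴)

T_ss ≈ 501 K

Flux at 0.470 AU: S = 1361/0.470² = 6160 W m⁻².
At the subsolar point the surface absorbs S(1−A) and emits σT⁴ per unit area — no factor of 4, since only the local patch is in balance.
T = [6160 × 0.58 / 5.67×10⁻⁸]^(1/4) = (6.30×10¹⁰)^(1/4) = 501 K.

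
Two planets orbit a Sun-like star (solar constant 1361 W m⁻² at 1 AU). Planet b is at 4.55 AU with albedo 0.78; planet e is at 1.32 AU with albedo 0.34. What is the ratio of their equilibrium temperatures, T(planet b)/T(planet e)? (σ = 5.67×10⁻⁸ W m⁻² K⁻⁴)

T_eq = [S₀(1−A)/(4σd²)]^(1/4), so T ∝ (1−A)^(1/4) / √d.
T₁ = [1361×0.22/(4×5.67×10⁻⁸×4.55²)]^(1/4) = 89.36 K.
T₂ = [1361×0.66/(4×5.67×10⁻⁸×1.32²)]^(1/4) = 218.35 K.

T₁/T₂ ≈ 0.409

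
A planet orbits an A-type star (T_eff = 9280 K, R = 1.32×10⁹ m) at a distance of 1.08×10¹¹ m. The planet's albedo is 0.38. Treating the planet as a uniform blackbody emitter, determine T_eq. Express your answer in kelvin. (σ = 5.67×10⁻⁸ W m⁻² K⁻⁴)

T_eq ≈ 644 K

L = 4πR_⋆²σT_⋆⁴ = 4π(1.32×10⁹)² × 5.67×10⁻⁸ × (9280)⁴ = 9.21×10²⁷ W.
S = L/(4πd²) = 6.28×10⁴ W m⁻².
Energy balance: absorbed = emitted ⇒ πR²·S(1−A) = 4πR²·σT_eq⁴, so T_eq⁴ = S(1−A)/(4σ).
T_eq = [6.28×10⁴ × 0.62 / (4 × 5.67×10⁻⁸)]^(1/4) = (1.72×10¹¹)^(1/4) = 644 K.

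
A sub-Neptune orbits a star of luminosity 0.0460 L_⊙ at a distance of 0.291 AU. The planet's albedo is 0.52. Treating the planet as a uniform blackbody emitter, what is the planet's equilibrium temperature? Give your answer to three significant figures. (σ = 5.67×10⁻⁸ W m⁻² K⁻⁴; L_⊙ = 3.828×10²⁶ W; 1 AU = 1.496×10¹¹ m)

d = 0.291 AU = 4.35×10¹⁰ m.
L = 0.0460 × 3.828×10²⁶ = 1.76×10²⁵ W.
Flux: S = L/(4πd²) = 1.76×10²⁵/(4π×(4.35×10¹⁰)²) = 739 W m⁻².
Energy balance: absorbed = emitted ⇒ πR²·S(1−A) = 4πR²·σT_eq⁴, so T_eq⁴ = S(1−A)/(4σ).
T_eq = [739 × 0.48 / (4 × 5.67×10⁻⁸)]^(1/4) = (1.56×10⁹)^(1/4) = 199 K.

T_eq ≈ 199 K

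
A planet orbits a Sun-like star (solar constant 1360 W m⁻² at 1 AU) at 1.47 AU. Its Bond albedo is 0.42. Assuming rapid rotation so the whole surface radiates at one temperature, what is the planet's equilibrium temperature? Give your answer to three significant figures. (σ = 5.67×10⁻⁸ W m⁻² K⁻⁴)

Flux at 1.47 AU: S = 1360/1.47² = 629 W m⁻².
Energy balance: absorbed = emitted ⇒ πR²·S(1−A) = 4πR²·σT_eq⁴, so T_eq⁴ = S(1−A)/(4σ).
T_eq = [629 × 0.58 / (4 × 5.67×10⁻⁸)]^(1/4) = (1.61×10⁹)^(1/4) = 200 K.

T_eq ≈ 200 K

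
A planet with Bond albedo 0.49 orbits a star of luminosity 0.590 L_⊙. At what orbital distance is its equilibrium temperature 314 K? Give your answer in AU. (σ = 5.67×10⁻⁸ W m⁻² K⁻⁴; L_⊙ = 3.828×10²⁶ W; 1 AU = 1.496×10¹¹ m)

L = 0.590 × 3.828×10²⁶ = 2.26×10²⁶ W.
From T_eq⁴ = L(1−A)/(16πσd²): d = √[L(1−A)/(16πσT_eq⁴)].
d = √[2.26×10²⁶ × 0.51 / (16π × 5.67×10⁻⁸ × (314)⁴)] = 6.45×10¹⁰ m = 0.431 AU.

d ≈ 0.431 AU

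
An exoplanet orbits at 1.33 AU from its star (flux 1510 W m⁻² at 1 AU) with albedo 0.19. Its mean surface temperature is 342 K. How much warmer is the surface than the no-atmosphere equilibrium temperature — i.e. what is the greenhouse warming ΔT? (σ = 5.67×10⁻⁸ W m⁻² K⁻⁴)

ΔT ≈ 107.0 K

S = 1510/1.33² = 853.6 W m⁻².
T_eq = [S(1−A)/(4σ)]^(1/4) = [853.6×0.81/(4×5.67×10⁻⁸)]^(1/4) = 235.0 K.
ΔT = T_surf − T_eq = 342 − 235.0.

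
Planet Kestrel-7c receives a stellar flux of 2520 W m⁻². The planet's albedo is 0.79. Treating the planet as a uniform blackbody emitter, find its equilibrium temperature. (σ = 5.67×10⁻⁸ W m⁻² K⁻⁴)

T_eq ≈ 220 K

Energy balance: absorbed = emitted ⇒ πR²·S(1−A) = 4πR²·σT_eq⁴, so T_eq⁴ = S(1−A)/(4σ).
T_eq = [2520 × 0.21 / (4 × 5.67×10⁻⁸)]^(1/4) = (2.33×10⁹)^(1/4) = 220 K.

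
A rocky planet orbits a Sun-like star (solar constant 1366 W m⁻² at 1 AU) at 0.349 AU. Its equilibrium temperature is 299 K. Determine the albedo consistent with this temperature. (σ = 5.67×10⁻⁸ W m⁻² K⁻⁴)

A ≈ 0.84

Flux at 0.349 AU: S = 1366/0.349² = 1.12×10⁴ W m⁻².
From T_eq⁴ = S(1−A)/(4σ): 1−A = 4σT_eq⁴/S.
1−A = 4 × 5.67×10⁻⁸ × (299)⁴ / 1.12×10⁴ = 0.162.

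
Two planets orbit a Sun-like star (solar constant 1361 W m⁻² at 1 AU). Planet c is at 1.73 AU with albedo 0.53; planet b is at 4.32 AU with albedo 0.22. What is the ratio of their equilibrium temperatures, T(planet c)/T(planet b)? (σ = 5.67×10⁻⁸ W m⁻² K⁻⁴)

T_eq = [S₀(1−A)/(4σd²)]^(1/4), so T ∝ (1−A)^(1/4) / √d.
T₁ = [1361×0.47/(4×5.67×10⁻⁸×1.73²)]^(1/4) = 175.21 K.
T₂ = [1361×0.78/(4×5.67×10⁻⁸×4.32²)]^(1/4) = 125.84 K.

T₁/T₂ ≈ 1.392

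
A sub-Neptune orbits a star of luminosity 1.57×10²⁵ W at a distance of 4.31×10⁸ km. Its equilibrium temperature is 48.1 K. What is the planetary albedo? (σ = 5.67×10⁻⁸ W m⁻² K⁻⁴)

d = 4.31×10⁸ km = 4.31×10¹¹ m.
Flux: S = L/(4πd²) = 1.57×10²⁵/(4π×(4.31×10¹¹)²) = 6.73 W m⁻².
From T_eq⁴ = S(1−A)/(4σ): 1−A = 4σT_eq⁴/S.
1−A = 4 × 5.67×10⁻⁸ × (48.1)⁴ / 6.73 = 0.181.

A ≈ 0.82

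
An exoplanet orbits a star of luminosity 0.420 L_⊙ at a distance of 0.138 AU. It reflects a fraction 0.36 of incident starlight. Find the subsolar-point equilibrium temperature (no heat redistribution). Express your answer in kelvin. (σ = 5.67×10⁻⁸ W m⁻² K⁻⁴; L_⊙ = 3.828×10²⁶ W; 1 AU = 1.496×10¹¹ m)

T_ss ≈ 763 K

d = 0.138 AU = 2.06×10¹⁰ m.
L = 0.420 × 3.828×10²⁶ = 1.61×10²⁶ W.
Flux: S = L/(4πd²) = 1.61×10²⁶/(4π×(2.06×10¹⁰)²) = 3.00×10⁴ W m⁻².
At the subsolar point the surface absorbs S(1−A) and emits σT⁴ per unit area — no factor of 4, since only the local patch is in balance.
T = [3.00×10⁴ × 0.64 / 5.67×10⁻⁸]^(1/4) = (3.39×10¹¹)^(1/4) = 763 K.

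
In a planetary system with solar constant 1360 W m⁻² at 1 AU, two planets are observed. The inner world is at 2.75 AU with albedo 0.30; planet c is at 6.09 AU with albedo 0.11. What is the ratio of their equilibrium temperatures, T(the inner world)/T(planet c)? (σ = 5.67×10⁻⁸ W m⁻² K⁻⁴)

T₁/T₂ ≈ 1.401

T_eq = [S₀(1−A)/(4σd²)]^(1/4), so T ∝ (1−A)^(1/4) / √d.
T₁ = [1360×0.70/(4×5.67×10⁻⁸×2.75²)]^(1/4) = 153.49 K.
T₂ = [1360×0.89/(4×5.67×10⁻⁸×6.09²)]^(1/4) = 109.52 K.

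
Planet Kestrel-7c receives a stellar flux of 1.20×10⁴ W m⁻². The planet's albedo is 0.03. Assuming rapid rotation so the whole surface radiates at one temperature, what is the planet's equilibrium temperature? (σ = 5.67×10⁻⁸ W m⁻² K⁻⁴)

Energy balance: absorbed = emitted ⇒ πR²·S(1−A) = 4πR²·σT_eq⁴, so T_eq⁴ = S(1−A)/(4σ).
T_eq = [1.20×10⁴ × 0.97 / (4 × 5.67×10⁻⁸)]^(1/4) = (5.13×10¹⁰)^(1/4) = 476 K.

T_eq ≈ 476 K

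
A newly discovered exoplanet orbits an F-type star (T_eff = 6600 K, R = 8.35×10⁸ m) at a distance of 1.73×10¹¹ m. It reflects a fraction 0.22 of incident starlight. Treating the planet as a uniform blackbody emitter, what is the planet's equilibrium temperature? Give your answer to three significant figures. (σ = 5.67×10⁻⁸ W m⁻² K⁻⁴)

L = 4πR_⋆²σT_⋆⁴ = 4π(8.35×10⁸)² × 5.67×10⁻⁸ × (6600)⁴ = 9.43×10²⁶ W.
S = L/(4πd²) = 2510 W m⁻².
Energy balance: absorbed = emitted ⇒ πR²·S(1−A) = 4πR²·σT_eq⁴, so T_eq⁴ = S(1−A)/(4σ).
T_eq = [2510 × 0.78 / (4 × 5.67×10⁻⁸)]^(1/4) = (8.62×10⁹)^(1/4) = 305 K.

T_eq ≈ 305 K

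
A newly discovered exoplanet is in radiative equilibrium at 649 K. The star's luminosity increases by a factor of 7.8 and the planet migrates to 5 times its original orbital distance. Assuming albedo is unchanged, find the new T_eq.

T_eq ∝ L^(1/4) · d^(−1/2).
T′ = 649 × 7.8^(1/4) / 5^(1/2) = 485 K.

T_eq ≈ 485 K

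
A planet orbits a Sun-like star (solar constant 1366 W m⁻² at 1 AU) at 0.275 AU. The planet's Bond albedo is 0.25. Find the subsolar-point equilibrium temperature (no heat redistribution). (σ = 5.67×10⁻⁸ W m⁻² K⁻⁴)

Flux at 0.275 AU: S = 1366/0.275² = 1.81×10⁴ W m⁻².
At the subsolar point the surface absorbs S(1−A) and emits σT⁴ per unit area — no factor of 4, since only the local patch is in balance.
T = [1.81×10⁴ × 0.75 / 5.67×10⁻⁸]^(1/4) = (2.39×10¹¹)^(1/4) = 699 K.

T_ss ≈ 699 K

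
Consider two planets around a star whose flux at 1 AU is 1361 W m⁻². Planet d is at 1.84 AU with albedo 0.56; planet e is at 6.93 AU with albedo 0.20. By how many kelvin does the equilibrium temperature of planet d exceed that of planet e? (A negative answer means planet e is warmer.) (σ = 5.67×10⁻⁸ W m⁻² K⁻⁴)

T_eq = [S₀(1−A)/(4σd²)]^(1/4), so T ∝ (1−A)^(1/4) / √d.
T₁ = [1361×0.44/(4×5.67×10⁻⁸×1.84²)]^(1/4) = 167.11 K.
T₂ = [1361×0.80/(4×5.67×10⁻⁸×6.93²)]^(1/4) = 99.99 K.

ΔT ≈ 67.1 K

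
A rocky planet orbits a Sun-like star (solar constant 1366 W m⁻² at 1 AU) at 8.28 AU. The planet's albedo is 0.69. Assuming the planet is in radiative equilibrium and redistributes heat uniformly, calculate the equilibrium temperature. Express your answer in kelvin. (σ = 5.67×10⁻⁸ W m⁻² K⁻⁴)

T_eq ≈ 72.2 K

Flux at 8.28 AU: S = 1366/8.28² = 19.9 W m⁻².
Energy balance: absorbed = emitted ⇒ πR²·S(1−A) = 4πR²·σT_eq⁴, so T_eq⁴ = S(1−A)/(4σ).
T_eq = [19.9 × 0.31 / (4 × 5.67×10⁻⁸)]^(1/4) = (2.72×10⁷)^(1/4) = 72.2 K.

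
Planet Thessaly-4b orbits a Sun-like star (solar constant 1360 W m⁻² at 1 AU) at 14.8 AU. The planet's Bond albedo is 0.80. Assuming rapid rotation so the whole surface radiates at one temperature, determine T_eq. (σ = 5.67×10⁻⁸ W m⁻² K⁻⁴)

T_eq ≈ 48.4 K

Flux at 14.8 AU: S = 1360/14.8² = 6.21 W m⁻².
Energy balance: absorbed = emitted ⇒ πR²·S(1−A) = 4πR²·σT_eq⁴, so T_eq⁴ = S(1−A)/(4σ).
T_eq = [6.21 × 0.20 / (4 × 5.67×10⁻⁸)]^(1/4) = (5.48×10⁶)^(1/4) = 48.4 K.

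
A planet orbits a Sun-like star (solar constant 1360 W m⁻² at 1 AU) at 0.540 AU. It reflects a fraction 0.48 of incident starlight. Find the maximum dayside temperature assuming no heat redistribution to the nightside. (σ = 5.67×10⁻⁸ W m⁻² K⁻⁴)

T_ss ≈ 455 K

Flux at 0.540 AU: S = 1360/0.540² = 4660 W m⁻².
With no redistribution each surface element balances locally: S(1−A) = σT⁴.
T = [4660 × 0.52 / 5.67×10⁻⁸]^(1/4) = (4.28×10¹⁰)^(1/4) = 455 K.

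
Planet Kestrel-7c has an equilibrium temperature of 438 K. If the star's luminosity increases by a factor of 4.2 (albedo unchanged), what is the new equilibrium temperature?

T_eq ∝ L^(1/4) · d^(−1/2).
T′ = 438 × 4.2^(1/4) = 627 K.

T_eq ≈ 627 K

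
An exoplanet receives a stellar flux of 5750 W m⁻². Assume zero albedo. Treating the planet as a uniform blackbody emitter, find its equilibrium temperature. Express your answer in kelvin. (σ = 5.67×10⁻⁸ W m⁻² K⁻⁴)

T_eq ≈ 399 K

Energy balance: absorbed = emitted ⇒ πR²·S(1−A) = 4πR²·σT_eq⁴, so T_eq⁴ = S(1−A)/(4σ).
T_eq = [5750 × 1.00 / (4 × 5.67×10⁻⁸)]^(1/4) = (2.54×10¹⁰)^(1/4) = 399 K.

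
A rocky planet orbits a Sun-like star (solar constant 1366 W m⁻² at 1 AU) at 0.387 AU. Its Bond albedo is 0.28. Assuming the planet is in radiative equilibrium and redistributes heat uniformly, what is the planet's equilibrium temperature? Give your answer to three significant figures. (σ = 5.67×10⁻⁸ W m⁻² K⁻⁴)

T_eq ≈ 413 K

Flux at 0.387 AU: S = 1366/0.387² = 9120 W m⁻².
Energy balance: absorbed = emitted ⇒ πR²·S(1−A) = 4πR²·σT_eq⁴, so T_eq⁴ = S(1−A)/(4σ).
T_eq = [9120 × 0.72 / (4 × 5.67×10⁻⁸)]^(1/4) = (2.90×10¹⁰)^(1/4) = 413 K.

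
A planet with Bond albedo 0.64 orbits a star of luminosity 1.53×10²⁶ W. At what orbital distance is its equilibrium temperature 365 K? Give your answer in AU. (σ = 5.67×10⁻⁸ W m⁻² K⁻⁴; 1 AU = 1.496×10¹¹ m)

d ≈ 0.221 AU

From T_eq⁴ = L(1−A)/(16πσd²): d = √[L(1−A)/(16πσT_eq⁴)].
d = √[1.53×10²⁶ × 0.36 / (16π × 5.67×10⁻⁸ × (365)⁴)] = 3.30×10¹⁰ m = 0.221 AU.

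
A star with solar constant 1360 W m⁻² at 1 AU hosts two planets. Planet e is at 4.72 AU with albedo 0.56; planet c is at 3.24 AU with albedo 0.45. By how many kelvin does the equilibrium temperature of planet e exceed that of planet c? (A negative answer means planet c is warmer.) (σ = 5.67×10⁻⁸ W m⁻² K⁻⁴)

T_eq = [S₀(1−A)/(4σd²)]^(1/4), so T ∝ (1−A)^(1/4) / √d.
T₁ = [1360×0.44/(4×5.67×10⁻⁸×4.72²)]^(1/4) = 104.32 K.
T₂ = [1360×0.55/(4×5.67×10⁻⁸×3.24²)]^(1/4) = 133.13 K.

ΔT ≈ -28.8 K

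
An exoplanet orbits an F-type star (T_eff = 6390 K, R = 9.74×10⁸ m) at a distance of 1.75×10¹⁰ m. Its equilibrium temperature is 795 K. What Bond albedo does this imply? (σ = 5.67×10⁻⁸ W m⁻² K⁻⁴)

L = 4πR_⋆²σT_⋆⁴ = 4π(9.74×10⁸)² × 5.67×10⁻⁸ × (6390)⁴ = 1.13×10²⁷ W.
S = L/(4πd²) = 2.93×10⁵ W m⁻².
From T_eq⁴ = S(1−A)/(4σ): 1−A = 4σT_eq⁴/S.
1−A = 4 × 5.67×10⁻⁸ × (795)⁴ / 2.93×10⁵ = 0.309.

A ≈ 0.69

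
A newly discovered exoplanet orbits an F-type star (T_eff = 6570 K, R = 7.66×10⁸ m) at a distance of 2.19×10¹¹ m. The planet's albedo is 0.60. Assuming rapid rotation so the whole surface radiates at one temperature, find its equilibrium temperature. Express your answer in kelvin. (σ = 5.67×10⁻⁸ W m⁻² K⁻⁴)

L = 4πR_⋆²σT_⋆⁴ = 4π(7.66×10⁸)² × 5.67×10⁻⁸ × (6570)⁴ = 7.79×10²⁶ W.
S = L/(4πd²) = 1290 W m⁻².
Energy balance: absorbed = emitted ⇒ πR²·S(1−A) = 4πR²·σT_eq⁴, so T_eq⁴ = S(1−A)/(4σ).
T_eq = [1290 × 0.40 / (4 × 5.67×10⁻⁸)]^(1/4) = (2.28×10⁹)^(1/4) = 219 K.

T_eq ≈ 219 K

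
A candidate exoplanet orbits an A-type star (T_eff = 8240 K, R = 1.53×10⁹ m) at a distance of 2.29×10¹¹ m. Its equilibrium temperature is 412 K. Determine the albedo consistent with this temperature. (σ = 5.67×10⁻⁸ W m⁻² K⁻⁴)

A ≈ 0.44

L = 4πR_⋆²σT_⋆⁴ = 4π(1.53×10⁹)² × 5.67×10⁻⁸ × (8240)⁴ = 7.69×10²⁷ W.
S = L/(4πd²) = 1.17×10⁴ W m⁻².
From T_eq⁴ = S(1−A)/(4σ): 1−A = 4σT_eq⁴/S.
1−A = 4 × 5.67×10⁻⁸ × (412)⁴ / 1.17×10⁴ = 0.560.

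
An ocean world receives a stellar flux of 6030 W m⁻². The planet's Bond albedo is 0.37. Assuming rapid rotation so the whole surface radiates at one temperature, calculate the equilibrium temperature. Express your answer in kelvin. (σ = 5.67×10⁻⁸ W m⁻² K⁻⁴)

T_eq ≈ 360 K

Energy balance: absorbed = emitted ⇒ πR²·S(1−A) = 4πR²·σT_eq⁴, so T_eq⁴ = S(1−A)/(4σ).
T_eq = [6030 × 0.63 / (4 × 5.67×10⁻⁸)]^(1/4) = (1.68×10¹⁰)^(1/4) = 360 K.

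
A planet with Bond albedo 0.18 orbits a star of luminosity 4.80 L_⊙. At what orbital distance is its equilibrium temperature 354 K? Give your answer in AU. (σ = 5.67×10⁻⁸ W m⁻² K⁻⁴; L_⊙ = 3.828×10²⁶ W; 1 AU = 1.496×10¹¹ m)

d ≈ 1.23 AU

L = 4.80 × 3.828×10²⁶ = 1.84×10²⁷ W.
From T_eq⁴ = L(1−A)/(16πσd²): d = √[L(1−A)/(16πσT_eq⁴)].
d = √[1.84×10²⁷ × 0.82 / (16π × 5.67×10⁻⁸ × (354)⁴)] = 1.83×10¹¹ m = 1.23 AU.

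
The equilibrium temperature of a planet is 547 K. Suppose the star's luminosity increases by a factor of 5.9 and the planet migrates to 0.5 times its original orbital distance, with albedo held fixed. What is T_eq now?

T_eq ≈ 1210 K

T_eq ∝ L^(1/4) · d^(−1/2).
T′ = 547 × 5.9^(1/4) / 0.5^(1/2) = 1210 K.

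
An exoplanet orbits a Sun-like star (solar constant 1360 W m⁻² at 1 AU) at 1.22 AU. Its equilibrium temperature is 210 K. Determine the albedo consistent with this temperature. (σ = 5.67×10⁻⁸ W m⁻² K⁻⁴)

Flux at 1.22 AU: S = 1360/1.22² = 914 W m⁻².
From T_eq⁴ = S(1−A)/(4σ): 1−A = 4σT_eq⁴/S.
1−A = 4 × 5.67×10⁻⁸ × (210)⁴ / 914 = 0.483.

A ≈ 0.52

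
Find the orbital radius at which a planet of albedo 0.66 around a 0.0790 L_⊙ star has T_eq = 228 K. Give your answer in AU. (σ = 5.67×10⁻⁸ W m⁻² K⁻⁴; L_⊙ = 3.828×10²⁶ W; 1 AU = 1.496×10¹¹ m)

d ≈ 0.244 AU

L = 0.0790 × 3.828×10²⁶ = 3.02×10²⁵ W.
From T_eq⁴ = L(1−A)/(16πσd²): d = √[L(1−A)/(16πσT_eq⁴)].
d = √[3.02×10²⁵ × 0.34 / (16π × 5.67×10⁻⁸ × (228)⁴)] = 3.65×10¹⁰ m = 0.244 AU.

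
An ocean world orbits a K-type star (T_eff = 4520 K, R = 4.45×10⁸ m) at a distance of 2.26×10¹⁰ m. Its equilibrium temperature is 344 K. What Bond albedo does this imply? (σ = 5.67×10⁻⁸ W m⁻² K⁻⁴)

L = 4πR_⋆²σT_⋆⁴ = 4π(4.45×10⁸)² × 5.67×10⁻⁸ × (4520)⁴ = 5.89×10²⁵ W.
S = L/(4πd²) = 9180 W m⁻².
From T_eq⁴ = S(1−A)/(4σ): 1−A = 4σT_eq⁴/S.
1−A = 4 × 5.67×10⁻⁸ × (344)⁴ / 9180 = 0.346.

A ≈ 0.65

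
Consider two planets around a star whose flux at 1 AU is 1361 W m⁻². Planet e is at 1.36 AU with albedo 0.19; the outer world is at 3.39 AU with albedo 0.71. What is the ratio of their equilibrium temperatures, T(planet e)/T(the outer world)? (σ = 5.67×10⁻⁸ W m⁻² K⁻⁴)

T₁/T₂ ≈ 2.041

T_eq = [S₀(1−A)/(4σd²)]^(1/4), so T ∝ (1−A)^(1/4) / √d.
T₁ = [1361×0.81/(4×5.67×10⁻⁸×1.36²)]^(1/4) = 226.42 K.
T₂ = [1361×0.29/(4×5.67×10⁻⁸×3.39²)]^(1/4) = 110.93 K.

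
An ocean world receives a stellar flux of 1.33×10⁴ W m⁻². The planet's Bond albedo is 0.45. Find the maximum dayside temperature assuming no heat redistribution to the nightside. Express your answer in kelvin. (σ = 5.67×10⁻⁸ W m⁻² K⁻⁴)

T_ss ≈ 599 K

With no redistribution each surface element balances locally: S(1−A) = σT⁴.
T = [1.33×10⁴ × 0.55 / 5.67×10⁻⁸]^(1/4) = (1.29×10¹¹)^(1/4) = 599 K.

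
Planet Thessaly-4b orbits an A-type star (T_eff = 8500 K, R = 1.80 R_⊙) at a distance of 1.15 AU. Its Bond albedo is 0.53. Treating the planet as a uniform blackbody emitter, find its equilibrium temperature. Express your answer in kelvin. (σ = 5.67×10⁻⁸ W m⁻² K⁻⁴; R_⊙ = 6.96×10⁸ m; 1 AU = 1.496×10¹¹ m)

T_eq ≈ 425 K

R_⋆ = 1.80 × 6.96×10⁸ = 1.25×10⁹ m.
d = 1.15 AU = 1.72×10¹¹ m.
L = 4πR_⋆²σT_⋆⁴ = 4π(1.25×10⁹)² × 5.67×10⁻⁸ × (8500)⁴ = 5.84×10²⁷ W.
S = L/(4πd²) = 1.57×10⁴ W m⁻².
Energy balance: absorbed = emitted ⇒ πR²·S(1−A) = 4πR²·σT_eq⁴, so T_eq⁴ = S(1−A)/(4σ).
T_eq = [1.57×10⁴ × 0.47 / (4 × 5.67×10⁻⁸)]^(1/4) = (3.25×10¹⁰)^(1/4) = 425 K.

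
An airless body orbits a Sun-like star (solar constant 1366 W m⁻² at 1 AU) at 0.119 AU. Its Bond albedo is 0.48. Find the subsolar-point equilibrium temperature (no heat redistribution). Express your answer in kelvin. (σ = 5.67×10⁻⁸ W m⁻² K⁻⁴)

Flux at 0.119 AU: S = 1366/0.119² = 9.65×10⁴ W m⁻².
At the subsolar point the surface absorbs S(1−A) and emits σT⁴ per unit area — no factor of 4, since only the local patch is in balance.
T = [9.65×10⁴ × 0.52 / 5.67×10⁻⁸]^(1/4) = (8.85×10¹¹)^(1/4) = 970 K.

T_ss ≈ 970 K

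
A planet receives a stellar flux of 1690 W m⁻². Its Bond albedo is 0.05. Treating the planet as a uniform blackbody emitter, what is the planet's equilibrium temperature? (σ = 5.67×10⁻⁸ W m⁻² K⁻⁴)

T_eq ≈ 290 K

Energy balance: absorbed = emitted ⇒ πR²·S(1−A) = 4πR²·σT_eq⁴, so T_eq⁴ = S(1−A)/(4σ).
T_eq = [1690 × 0.95 / (4 × 5.67×10⁻⁸)]^(1/4) = (7.08×10⁹)^(1/4) = 290 K.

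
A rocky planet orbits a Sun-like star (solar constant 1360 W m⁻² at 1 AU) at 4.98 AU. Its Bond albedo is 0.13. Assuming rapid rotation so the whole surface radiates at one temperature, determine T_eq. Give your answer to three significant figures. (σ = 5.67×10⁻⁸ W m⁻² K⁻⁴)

T_eq ≈ 120 K

Flux at 4.98 AU: S = 1360/4.98² = 54.8 W m⁻².
Energy balance: absorbed = emitted ⇒ πR²·S(1−A) = 4πR²·σT_eq⁴, so T_eq⁴ = S(1−A)/(4σ).
T_eq = [54.8 × 0.87 / (4 × 5.67×10⁻⁸)]^(1/4) = (2.10×10⁸)^(1/4) = 120 K.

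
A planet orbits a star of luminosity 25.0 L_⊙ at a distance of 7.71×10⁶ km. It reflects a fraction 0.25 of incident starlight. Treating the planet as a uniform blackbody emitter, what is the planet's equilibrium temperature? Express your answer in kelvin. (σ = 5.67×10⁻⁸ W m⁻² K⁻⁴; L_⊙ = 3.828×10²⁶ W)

T_eq ≈ 2550 K

d = 7.71×10⁶ km = 7.71×10⁹ m.
L = 25.0 × 3.828×10²⁶ = 9.57×10²⁷ W.
Flux: S = L/(4πd²) = 9.57×10²⁷/(4π×(7.71×10⁹)²) = 1.28×10⁷ W m⁻².
Energy balance: absorbed = emitted ⇒ πR²·S(1−A) = 4πR²·σT_eq⁴, so T_eq⁴ = S(1−A)/(4σ).
T_eq = [1.28×10⁷ × 0.75 / (4 × 5.67×10⁻⁸)]^(1/4) = (4.24×10¹³)^(1/4) = 2550 K.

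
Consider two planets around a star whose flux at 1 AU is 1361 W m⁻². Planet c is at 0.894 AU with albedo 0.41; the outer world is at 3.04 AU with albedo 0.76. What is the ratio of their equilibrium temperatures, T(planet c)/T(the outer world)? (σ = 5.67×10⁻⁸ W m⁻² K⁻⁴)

T_eq = [S₀(1−A)/(4σd²)]^(1/4), so T ∝ (1−A)^(1/4) / √d.
T₁ = [1361×0.59/(4×5.67×10⁻⁸×0.894²)]^(1/4) = 257.99 K.
T₂ = [1361×0.24/(4×5.67×10⁻⁸×3.04²)]^(1/4) = 111.73 K.

T₁/T₂ ≈ 2.309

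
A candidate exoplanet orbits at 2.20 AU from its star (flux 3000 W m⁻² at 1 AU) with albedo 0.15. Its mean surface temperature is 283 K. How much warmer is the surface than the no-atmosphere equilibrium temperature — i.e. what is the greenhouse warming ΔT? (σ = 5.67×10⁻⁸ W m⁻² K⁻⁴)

ΔT ≈ 63.5 K

S = 3000/2.20² = 619.8 W m⁻².
T_eq = [S(1−A)/(4σ)]^(1/4) = [619.8×0.85/(4×5.67×10⁻⁸)]^(1/4) = 219.5 K.
ΔT = T_surf − T_eq = 283 − 219.5.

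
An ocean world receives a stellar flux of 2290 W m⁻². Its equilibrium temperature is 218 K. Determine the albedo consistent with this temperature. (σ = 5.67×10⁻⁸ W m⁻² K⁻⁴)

A ≈ 0.78

From T_eq⁴ = S(1−A)/(4σ): 1−A = 4σT_eq⁴/S.
1−A = 4 × 5.67×10⁻⁸ × (218)⁴ / 2290 = 0.224.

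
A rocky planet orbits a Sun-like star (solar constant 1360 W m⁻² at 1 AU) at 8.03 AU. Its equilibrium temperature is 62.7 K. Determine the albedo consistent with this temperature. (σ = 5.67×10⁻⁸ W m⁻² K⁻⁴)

Flux at 8.03 AU: S = 1360/8.03² = 21.1 W m⁻².
From T_eq⁴ = S(1−A)/(4σ): 1−A = 4σT_eq⁴/S.
1−A = 4 × 5.67×10⁻⁸ × (62.7)⁴ / 21.1 = 0.166.

A ≈ 0.83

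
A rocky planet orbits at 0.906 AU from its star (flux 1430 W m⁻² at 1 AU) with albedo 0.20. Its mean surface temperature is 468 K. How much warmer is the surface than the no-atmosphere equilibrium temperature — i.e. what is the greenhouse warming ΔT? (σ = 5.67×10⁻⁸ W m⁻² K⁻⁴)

S = 1430/0.906² = 1742 W m⁻².
T_eq = [S(1−A)/(4σ)]^(1/4) = [1742×0.80/(4×5.67×10⁻⁸)]^(1/4) = 280.0 K.
ΔT = T_surf − T_eq = 468 − 280.0.

ΔT ≈ 188.0 K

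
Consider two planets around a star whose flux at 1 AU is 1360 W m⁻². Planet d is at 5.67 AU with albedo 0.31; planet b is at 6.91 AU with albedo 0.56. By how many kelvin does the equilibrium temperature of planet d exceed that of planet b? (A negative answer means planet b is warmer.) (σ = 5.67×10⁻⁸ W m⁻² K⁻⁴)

T_eq = [S₀(1−A)/(4σd²)]^(1/4), so T ∝ (1−A)^(1/4) / √d.
T₁ = [1360×0.69/(4×5.67×10⁻⁸×5.67²)]^(1/4) = 106.51 K.
T₂ = [1360×0.44/(4×5.67×10⁻⁸×6.91²)]^(1/4) = 86.22 K.

ΔT ≈ 20.3 K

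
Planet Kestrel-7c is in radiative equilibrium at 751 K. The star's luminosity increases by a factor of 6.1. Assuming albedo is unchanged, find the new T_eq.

T_eq ∝ L^(1/4) · d^(−1/2).
T′ = 751 × 6.1^(1/4) = 1180 K.

T_eq ≈ 1180 K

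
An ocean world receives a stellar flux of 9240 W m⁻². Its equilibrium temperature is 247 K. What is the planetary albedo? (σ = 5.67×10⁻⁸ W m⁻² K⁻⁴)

From T_eq⁴ = S(1−A)/(4σ): 1−A = 4σT_eq⁴/S.
1−A = 4 × 5.67×10⁻⁸ × (247)⁴ / 9240 = 0.091.

A ≈ 0.91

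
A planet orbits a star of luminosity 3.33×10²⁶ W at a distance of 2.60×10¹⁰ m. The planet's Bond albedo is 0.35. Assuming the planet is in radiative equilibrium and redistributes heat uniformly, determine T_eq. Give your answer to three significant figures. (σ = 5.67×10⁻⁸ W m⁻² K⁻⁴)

Flux: S = L/(4πd²) = 3.33×10²⁶/(4π×(2.60×10¹⁰)²) = 3.92×10⁴ W m⁻².
Energy balance: absorbed = emitted ⇒ πR²·S(1−A) = 4πR²·σT_eq⁴, so T_eq⁴ = S(1−A)/(4σ).
T_eq = [3.92×10⁴ × 0.65 / (4 × 5.67×10⁻⁸)]^(1/4) = (1.12×10¹¹)^(1/4) = 579 K.

T_eq ≈ 579 K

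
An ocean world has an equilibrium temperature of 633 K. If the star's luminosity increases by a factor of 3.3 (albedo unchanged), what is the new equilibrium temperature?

T_eq ∝ L^(1/4) · d^(−1/2).
T′ = 633 × 3.3^(1/4) = 853 K.

T_eq ≈ 853 K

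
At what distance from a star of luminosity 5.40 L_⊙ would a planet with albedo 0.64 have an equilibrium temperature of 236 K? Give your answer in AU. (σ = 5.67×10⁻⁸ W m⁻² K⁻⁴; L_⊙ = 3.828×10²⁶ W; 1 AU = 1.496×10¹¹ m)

d ≈ 1.94 AU

L = 5.40 × 3.828×10²⁶ = 2.07×10²⁷ W.
From T_eq⁴ = L(1−A)/(16πσd²): d = √[L(1−A)/(16πσT_eq⁴)].
d = √[2.07×10²⁷ × 0.36 / (16π × 5.67×10⁻⁸ × (236)⁴)] = 2.90×10¹¹ m = 1.94 AU.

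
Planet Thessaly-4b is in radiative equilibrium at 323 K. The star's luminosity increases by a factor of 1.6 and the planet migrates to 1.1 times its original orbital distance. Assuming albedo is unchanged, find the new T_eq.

T_eq ≈ 346 K

T_eq ∝ L^(1/4) · d^(−1/2).
T′ = 323 × 1.6^(1/4) / 1.1^(1/2) = 346 K.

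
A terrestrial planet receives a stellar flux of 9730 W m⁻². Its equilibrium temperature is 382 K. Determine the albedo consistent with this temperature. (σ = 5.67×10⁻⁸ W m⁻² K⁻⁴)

From T_eq⁴ = S(1−A)/(4σ): 1−A = 4σT_eq⁴/S.
1−A = 4 × 5.67×10⁻⁸ × (382)⁴ / 9730 = 0.496.

A ≈ 0.50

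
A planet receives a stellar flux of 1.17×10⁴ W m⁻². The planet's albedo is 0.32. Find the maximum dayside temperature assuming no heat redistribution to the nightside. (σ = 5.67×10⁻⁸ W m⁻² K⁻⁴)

With no redistribution each surface element balances locally: S(1−A) = σT⁴.
T = [1.17×10⁴ × 0.68 / 5.67×10⁻⁸]^(1/4) = (1.40×10¹¹)^(1/4) = 612 K.

T_ss ≈ 612 K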